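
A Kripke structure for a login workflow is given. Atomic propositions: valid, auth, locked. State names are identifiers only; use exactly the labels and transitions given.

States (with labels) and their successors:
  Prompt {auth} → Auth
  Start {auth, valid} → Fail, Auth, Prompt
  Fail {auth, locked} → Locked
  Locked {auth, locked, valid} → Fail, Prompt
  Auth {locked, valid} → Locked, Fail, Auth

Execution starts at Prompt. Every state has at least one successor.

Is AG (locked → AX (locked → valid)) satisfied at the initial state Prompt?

No

States satisfying locked → AX (locked → valid): {Prompt, Start, Fail}.
States satisfying AG (locked → AX (locked → valid)): ∅.
Auth is reachable from Prompt and violates locked → AX (locked → valid), so AG fails at Prompt.
Prompt ∉ Sat(AG (locked → AX (locked → valid))).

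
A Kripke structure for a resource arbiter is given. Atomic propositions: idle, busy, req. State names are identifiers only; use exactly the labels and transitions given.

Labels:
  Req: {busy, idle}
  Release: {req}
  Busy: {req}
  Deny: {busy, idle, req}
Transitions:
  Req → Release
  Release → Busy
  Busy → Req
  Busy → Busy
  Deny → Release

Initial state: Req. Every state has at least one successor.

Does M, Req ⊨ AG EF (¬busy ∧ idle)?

Does not hold

States satisfying EF (¬busy ∧ idle): ∅.
States satisfying AG EF (¬busy ∧ idle): ∅.
Busy is reachable from Req and violates EF (¬busy ∧ idle), so AG fails at Req.
Req ∉ Sat(AG EF (¬busy ∧ idle)).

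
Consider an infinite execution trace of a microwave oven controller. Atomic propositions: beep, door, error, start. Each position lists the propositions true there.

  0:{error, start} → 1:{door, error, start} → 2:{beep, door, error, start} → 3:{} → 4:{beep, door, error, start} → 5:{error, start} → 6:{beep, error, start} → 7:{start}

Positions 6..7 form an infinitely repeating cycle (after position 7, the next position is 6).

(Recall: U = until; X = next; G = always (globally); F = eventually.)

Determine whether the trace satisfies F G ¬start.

G ¬start is false at every position 0..7, so it never becomes true and F G ¬start fails.

Does not hold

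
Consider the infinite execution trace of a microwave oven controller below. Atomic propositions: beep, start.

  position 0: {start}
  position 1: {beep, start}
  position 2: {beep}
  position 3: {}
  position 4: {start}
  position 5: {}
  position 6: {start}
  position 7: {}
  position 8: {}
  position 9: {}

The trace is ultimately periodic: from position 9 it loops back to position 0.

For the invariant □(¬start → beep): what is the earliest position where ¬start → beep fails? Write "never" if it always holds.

Check ¬start → beep at each position in order: 0 ✓, 1 ✓, 2 ✓.
At position 3 the labels are {}, so ¬start → beep is false there. This is the first violation.

3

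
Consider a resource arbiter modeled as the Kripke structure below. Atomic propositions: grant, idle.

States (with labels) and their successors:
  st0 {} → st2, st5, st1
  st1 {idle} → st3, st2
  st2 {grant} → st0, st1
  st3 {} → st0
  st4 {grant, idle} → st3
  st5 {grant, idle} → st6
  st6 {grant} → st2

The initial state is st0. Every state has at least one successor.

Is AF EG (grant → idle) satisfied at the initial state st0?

Satisfied

States satisfying EG (grant → idle): {st0, st1, st3, st4}.
States satisfying AF EG (grant → idle): {st0, st1, st2, st3, st4, st5, st6}.
st0 ∈ Sat(AF EG (grant → idle)).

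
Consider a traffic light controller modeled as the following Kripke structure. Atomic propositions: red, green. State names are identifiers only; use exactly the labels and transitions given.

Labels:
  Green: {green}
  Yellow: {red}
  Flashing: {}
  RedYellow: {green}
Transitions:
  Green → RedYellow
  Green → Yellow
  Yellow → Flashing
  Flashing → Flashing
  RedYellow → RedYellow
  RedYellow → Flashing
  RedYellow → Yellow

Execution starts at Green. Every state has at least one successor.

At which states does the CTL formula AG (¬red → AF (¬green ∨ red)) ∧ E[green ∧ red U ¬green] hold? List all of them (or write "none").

States satisfying ¬red → AF (¬green ∨ red): {Yellow, Flashing}.
States satisfying AG (¬red → AF (¬green ∨ red)): {Yellow, Flashing}.
States satisfying green ∧ red: ∅.
States satisfying ¬green: {Yellow, Flashing}.
States satisfying E[green ∧ red U ¬green]: {Yellow, Flashing}.
States satisfying AG (¬red → AF (¬green ∨ red)) ∧ E[green ∧ red U ¬green]: {Yellow, Flashing}.

{Yellow, Flashing}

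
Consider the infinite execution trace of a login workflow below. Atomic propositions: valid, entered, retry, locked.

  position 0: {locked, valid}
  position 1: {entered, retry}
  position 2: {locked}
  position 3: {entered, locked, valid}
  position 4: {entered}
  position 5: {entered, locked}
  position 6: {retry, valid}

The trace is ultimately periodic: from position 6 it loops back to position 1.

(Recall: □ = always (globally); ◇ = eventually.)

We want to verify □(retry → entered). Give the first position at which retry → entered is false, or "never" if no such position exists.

6

Check retry → entered at each position in order: 0 ✓, 1 ✓, 2 ✓, 3 ✓, 4 ✓, 5 ✓.
At position 6 the labels are {retry, valid}, so retry → entered is false there. This is the first violation.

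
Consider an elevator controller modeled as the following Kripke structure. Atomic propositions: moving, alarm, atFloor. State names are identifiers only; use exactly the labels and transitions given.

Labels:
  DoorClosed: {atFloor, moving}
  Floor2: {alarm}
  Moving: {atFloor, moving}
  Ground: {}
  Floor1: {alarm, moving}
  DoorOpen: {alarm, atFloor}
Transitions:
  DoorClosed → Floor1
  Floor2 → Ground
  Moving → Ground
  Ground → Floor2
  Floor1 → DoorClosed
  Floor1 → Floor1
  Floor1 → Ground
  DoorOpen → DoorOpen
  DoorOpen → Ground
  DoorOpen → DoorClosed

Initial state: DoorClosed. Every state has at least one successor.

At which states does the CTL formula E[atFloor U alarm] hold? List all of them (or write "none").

States satisfying atFloor: {DoorClosed, Moving, DoorOpen}.
States satisfying alarm: {Floor2, Floor1, DoorOpen}.
States satisfying E[atFloor U alarm]: {DoorClosed, Floor2, Floor1, DoorOpen}.

{DoorClosed, Floor2, Floor1, DoorOpen}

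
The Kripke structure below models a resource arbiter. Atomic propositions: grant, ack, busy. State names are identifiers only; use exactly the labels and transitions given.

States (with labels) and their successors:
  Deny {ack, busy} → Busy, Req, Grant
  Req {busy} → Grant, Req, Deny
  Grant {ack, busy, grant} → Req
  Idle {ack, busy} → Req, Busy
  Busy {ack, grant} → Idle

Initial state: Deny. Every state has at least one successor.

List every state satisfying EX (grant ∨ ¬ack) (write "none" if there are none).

States satisfying grant ∨ ¬ack: {Req, Grant, Busy}.
States satisfying EX (grant ∨ ¬ack): {Deny, Req, Grant, Idle}.

{Deny, Req, Grant, Idle}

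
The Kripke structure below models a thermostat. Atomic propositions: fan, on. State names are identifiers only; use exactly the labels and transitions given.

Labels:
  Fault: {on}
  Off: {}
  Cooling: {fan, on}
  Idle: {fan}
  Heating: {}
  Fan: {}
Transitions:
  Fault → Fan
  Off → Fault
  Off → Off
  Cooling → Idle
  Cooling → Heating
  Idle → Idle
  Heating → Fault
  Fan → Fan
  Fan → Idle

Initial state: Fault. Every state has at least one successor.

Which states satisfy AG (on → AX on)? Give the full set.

States satisfying on → AX on: {Off, Idle, Heating, Fan}.
States satisfying AG (on → AX on): {Idle, Fan}.

{Idle, Fan}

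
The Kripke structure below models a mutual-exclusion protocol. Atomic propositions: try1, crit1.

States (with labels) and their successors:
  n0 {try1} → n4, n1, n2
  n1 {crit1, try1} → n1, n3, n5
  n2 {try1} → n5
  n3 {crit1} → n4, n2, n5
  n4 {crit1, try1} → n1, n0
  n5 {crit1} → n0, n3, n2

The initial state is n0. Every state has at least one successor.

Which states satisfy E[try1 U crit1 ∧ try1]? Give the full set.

{n0, n1, n4}

States satisfying try1: {n0, n1, n2, n4}.
States satisfying crit1 ∧ try1: {n1, n4}.
States satisfying E[try1 U crit1 ∧ try1]: {n0, n1, n4}.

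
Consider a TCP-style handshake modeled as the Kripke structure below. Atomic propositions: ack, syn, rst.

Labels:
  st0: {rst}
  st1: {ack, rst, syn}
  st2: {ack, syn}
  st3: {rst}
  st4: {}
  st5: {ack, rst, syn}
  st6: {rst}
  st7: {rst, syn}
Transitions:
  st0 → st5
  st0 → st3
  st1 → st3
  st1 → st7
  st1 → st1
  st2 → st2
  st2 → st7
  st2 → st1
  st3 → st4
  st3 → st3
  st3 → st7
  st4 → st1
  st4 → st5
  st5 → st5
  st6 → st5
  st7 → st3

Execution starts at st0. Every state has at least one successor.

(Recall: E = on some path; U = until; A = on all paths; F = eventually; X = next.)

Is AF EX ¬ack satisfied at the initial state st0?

Satisfied

States satisfying EX ¬ack: {st0, st1, st2, st3, st7}.
States satisfying AF EX ¬ack: {st0, st1, st2, st3, st7}.
st0 ∈ Sat(AF EX ¬ack).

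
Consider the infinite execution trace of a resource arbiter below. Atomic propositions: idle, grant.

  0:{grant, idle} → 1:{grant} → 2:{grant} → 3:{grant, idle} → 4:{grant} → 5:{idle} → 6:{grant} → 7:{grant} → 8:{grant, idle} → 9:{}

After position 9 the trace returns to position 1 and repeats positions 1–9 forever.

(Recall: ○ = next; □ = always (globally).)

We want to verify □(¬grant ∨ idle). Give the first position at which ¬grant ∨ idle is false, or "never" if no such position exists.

1

Check ¬grant ∨ idle at each position in order: 0 ✓.
At position 1 the labels are {grant}, so ¬grant ∨ idle is false there. This is the first violation.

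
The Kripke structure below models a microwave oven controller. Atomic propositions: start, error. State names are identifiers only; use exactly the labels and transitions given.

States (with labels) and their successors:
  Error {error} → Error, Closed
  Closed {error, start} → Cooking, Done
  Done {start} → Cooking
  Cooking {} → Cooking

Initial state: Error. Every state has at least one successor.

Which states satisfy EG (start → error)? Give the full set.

{Error, Closed, Cooking}

States satisfying start → error: {Error, Closed, Cooking}.
States satisfying EG (start → error): {Error, Closed, Cooking}.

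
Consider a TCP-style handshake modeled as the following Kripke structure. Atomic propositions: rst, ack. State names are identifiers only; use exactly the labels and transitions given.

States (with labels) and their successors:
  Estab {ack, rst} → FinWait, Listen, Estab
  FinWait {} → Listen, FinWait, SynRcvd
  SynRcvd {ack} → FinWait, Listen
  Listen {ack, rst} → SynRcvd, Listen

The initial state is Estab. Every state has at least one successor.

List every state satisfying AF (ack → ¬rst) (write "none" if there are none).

States satisfying ack → ¬rst: {FinWait, SynRcvd}.
States satisfying AF (ack → ¬rst): {FinWait, SynRcvd}.

{FinWait, SynRcvd}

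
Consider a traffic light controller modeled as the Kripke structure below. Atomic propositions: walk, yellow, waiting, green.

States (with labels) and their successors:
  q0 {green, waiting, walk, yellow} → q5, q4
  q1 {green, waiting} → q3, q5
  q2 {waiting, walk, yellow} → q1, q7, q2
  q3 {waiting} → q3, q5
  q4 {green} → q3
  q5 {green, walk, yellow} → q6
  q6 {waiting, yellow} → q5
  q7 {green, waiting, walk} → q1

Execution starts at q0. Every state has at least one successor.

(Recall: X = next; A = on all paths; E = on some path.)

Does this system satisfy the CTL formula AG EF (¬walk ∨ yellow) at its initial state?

Yes

States satisfying EF (¬walk ∨ yellow): {q0, q1, q2, q3, q4, q5, q6, q7}.
States satisfying AG EF (¬walk ∨ yellow): {q0, q1, q2, q3, q4, q5, q6, q7}.
Every state reachable from q0 satisfies EF (¬walk ∨ yellow).
q0 ∈ Sat(AG EF (¬walk ∨ yellow)).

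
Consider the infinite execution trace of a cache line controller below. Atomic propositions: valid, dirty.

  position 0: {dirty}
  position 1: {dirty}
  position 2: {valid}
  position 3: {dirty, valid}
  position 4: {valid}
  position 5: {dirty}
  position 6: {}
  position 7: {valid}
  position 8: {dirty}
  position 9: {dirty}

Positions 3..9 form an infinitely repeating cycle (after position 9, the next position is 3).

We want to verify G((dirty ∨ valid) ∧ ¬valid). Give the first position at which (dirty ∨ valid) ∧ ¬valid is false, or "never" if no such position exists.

Check (dirty ∨ valid) ∧ ¬valid at each position in order: 0 ✓, 1 ✓.
At position 2 the labels are {valid}, so (dirty ∨ valid) ∧ ¬valid is false there. This is the first violation.

2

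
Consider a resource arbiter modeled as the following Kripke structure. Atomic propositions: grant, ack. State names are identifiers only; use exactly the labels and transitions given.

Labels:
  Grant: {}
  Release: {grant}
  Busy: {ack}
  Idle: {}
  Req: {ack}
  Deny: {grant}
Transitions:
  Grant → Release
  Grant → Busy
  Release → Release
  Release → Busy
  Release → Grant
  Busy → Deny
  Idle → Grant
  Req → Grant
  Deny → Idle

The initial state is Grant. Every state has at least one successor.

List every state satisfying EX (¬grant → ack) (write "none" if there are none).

States satisfying ¬grant → ack: {Release, Busy, Req, Deny}.
States satisfying EX (¬grant → ack): {Grant, Release, Busy}.

{Grant, Release, Busy}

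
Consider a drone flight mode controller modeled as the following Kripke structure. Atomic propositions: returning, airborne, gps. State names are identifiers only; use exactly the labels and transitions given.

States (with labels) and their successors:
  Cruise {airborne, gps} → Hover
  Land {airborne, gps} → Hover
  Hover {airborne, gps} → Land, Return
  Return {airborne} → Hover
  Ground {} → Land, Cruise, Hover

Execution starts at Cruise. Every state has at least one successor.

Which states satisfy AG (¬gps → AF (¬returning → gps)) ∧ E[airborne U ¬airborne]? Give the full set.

States satisfying ¬gps → AF (¬returning → gps): {Cruise, Land, Hover, Return, Ground}.
States satisfying AG (¬gps → AF (¬returning → gps)): {Cruise, Land, Hover, Return, Ground}.
States satisfying airborne: {Cruise, Land, Hover, Return}.
States satisfying ¬airborne: {Ground}.
States satisfying E[airborne U ¬airborne]: {Ground}.
States satisfying AG (¬gps → AF (¬returning → gps)) ∧ E[airborne U ¬airborne]: {Ground}.

{Ground}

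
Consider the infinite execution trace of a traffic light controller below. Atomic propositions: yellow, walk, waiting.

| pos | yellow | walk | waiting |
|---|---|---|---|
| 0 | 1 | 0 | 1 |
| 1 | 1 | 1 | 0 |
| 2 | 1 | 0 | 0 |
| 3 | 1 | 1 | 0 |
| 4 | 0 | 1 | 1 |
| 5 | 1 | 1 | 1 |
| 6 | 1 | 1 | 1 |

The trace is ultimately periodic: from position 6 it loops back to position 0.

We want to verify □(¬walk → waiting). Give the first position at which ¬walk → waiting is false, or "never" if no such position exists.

Check ¬walk → waiting at each position in order: 0 ✓, 1 ✓.
At position 2 the labels are {yellow}, so ¬walk → waiting is false there. This is the first violation.

2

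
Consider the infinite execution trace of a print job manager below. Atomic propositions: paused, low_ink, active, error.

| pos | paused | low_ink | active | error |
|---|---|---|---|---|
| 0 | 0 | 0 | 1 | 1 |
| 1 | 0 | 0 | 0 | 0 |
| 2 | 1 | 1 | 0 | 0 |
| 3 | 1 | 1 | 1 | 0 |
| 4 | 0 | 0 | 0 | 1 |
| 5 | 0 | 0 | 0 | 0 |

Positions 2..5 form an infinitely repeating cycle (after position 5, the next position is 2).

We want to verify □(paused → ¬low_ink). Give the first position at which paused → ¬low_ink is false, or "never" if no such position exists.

Check paused → ¬low_ink at each position in order: 0 ✓, 1 ✓.
At position 2 the labels are {low_ink, paused}, so paused → ¬low_ink is false there. This is the first violation.

2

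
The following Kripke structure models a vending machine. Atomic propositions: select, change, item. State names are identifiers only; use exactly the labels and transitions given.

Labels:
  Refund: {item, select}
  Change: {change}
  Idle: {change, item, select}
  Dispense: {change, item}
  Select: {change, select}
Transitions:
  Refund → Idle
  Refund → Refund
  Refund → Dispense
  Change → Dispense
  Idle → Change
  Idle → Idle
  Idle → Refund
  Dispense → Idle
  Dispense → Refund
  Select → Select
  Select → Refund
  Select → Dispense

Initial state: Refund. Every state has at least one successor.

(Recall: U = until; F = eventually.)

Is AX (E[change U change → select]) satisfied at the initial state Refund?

Yes

States satisfying E[change U change → select]: {Refund, Change, Idle, Dispense, Select}.
States satisfying AX (E[change U change → select]): {Refund, Change, Idle, Dispense, Select}.
Refund ∈ Sat(AX (E[change U change → select])).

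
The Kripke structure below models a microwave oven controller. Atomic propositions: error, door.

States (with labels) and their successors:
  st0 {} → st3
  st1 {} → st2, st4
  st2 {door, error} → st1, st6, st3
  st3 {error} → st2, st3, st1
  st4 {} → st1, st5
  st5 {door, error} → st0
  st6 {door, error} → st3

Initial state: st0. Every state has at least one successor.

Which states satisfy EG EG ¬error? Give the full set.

{st1, st4}

States satisfying EG ¬error: {st1, st4}.
States satisfying EG EG ¬error: {st1, st4}.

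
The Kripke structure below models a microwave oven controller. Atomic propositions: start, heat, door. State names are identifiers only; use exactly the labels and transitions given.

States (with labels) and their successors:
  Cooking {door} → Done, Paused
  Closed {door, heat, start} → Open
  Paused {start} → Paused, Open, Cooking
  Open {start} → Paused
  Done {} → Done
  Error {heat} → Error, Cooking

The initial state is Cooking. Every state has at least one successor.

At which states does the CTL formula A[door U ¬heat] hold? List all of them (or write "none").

States satisfying door: {Cooking, Closed}.
States satisfying ¬heat: {Cooking, Paused, Open, Done}.
States satisfying A[door U ¬heat]: {Cooking, Closed, Paused, Open, Done}.

{Cooking, Closed, Paused, Open, Done}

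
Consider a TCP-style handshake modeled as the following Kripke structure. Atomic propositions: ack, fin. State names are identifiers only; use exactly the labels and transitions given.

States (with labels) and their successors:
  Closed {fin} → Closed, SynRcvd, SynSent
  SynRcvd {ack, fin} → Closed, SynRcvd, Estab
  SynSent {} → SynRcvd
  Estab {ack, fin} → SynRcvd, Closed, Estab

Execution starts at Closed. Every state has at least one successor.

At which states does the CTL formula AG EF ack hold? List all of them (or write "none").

{Closed, SynRcvd, SynSent, Estab}

States satisfying EF ack: {Closed, SynRcvd, SynSent, Estab}.
States satisfying AG EF ack: {Closed, SynRcvd, SynSent, Estab}.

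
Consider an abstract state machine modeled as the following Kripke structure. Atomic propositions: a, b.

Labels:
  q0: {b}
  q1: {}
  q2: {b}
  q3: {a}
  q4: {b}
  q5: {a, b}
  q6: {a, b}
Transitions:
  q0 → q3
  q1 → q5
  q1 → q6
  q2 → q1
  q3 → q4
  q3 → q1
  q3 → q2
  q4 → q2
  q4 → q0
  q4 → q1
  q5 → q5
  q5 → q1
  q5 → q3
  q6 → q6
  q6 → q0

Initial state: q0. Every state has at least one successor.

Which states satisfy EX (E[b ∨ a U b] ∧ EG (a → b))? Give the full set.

States satisfying E[b ∨ a U b] ∧ EG (a → b): {q2, q4, q5, q6}.
States satisfying EX (E[b ∨ a U b] ∧ EG (a → b)): {q1, q3, q4, q5, q6}.

{q1, q3, q4, q5, q6}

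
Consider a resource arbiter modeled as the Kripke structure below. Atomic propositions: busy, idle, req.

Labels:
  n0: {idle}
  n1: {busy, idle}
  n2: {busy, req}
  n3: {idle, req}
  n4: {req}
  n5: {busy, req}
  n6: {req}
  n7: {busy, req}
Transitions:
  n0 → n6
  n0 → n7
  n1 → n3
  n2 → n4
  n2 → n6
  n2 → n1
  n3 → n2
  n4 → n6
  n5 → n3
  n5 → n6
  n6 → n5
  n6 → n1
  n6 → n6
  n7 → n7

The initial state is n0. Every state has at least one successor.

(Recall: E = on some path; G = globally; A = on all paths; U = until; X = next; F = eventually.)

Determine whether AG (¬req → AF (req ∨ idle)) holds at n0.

States satisfying ¬req → AF (req ∨ idle): {n0, n1, n2, n3, n4, n5, n6, n7}.
States satisfying AG (¬req → AF (req ∨ idle)): {n0, n1, n2, n3, n4, n5, n6, n7}.
Every state reachable from n0 satisfies ¬req → AF (req ∨ idle).
n0 ∈ Sat(AG (¬req → AF (req ∨ idle))).

Holds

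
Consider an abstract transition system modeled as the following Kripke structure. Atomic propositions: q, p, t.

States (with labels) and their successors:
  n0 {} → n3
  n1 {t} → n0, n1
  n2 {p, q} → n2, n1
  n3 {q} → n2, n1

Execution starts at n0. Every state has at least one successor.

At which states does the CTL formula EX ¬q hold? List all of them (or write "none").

{n1, n2, n3}

States satisfying ¬q: {n0, n1}.
States satisfying EX ¬q: {n1, n2, n3}.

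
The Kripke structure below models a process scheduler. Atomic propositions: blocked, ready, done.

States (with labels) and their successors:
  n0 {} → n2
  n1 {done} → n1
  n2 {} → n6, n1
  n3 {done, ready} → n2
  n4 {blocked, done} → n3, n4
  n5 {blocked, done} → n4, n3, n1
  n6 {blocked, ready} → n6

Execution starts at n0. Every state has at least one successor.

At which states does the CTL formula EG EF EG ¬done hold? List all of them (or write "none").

{n0, n2, n3, n4, n5, n6}

States satisfying EF EG ¬done: {n0, n2, n3, n4, n5, n6}.
States satisfying EG EF EG ¬done: {n0, n2, n3, n4, n5, n6}.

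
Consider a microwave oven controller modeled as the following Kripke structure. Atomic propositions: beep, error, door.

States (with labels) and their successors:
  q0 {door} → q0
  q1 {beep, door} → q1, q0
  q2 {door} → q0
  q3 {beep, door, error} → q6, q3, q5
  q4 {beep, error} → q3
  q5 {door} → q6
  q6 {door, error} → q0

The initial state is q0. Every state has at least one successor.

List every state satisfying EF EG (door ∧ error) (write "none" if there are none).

States satisfying EG (door ∧ error): {q3}.
States satisfying EF EG (door ∧ error): {q3, q4}.

{q3, q4}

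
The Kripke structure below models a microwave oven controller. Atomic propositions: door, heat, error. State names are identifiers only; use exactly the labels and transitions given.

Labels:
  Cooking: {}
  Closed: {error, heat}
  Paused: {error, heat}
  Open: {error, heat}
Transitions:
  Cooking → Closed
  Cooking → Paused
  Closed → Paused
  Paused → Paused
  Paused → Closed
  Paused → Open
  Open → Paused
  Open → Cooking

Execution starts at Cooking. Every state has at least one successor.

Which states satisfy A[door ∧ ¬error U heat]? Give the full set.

{Closed, Paused, Open}

States satisfying door ∧ ¬error: ∅.
States satisfying heat: {Closed, Paused, Open}.
States satisfying A[door ∧ ¬error U heat]: {Closed, Paused, Open}.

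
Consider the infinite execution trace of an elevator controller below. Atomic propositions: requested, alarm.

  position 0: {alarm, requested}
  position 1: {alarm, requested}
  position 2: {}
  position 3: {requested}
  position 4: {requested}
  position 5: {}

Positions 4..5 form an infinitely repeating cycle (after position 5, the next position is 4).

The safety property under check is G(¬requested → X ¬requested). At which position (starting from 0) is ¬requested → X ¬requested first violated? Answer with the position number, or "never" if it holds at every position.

Check ¬requested → X ¬requested at each position in order: 0 ✓, 1 ✓.
At position 2 the labels are {} and the next position 3 has {requested}, so ¬requested → X ¬requested is false there. This is the first violation.

2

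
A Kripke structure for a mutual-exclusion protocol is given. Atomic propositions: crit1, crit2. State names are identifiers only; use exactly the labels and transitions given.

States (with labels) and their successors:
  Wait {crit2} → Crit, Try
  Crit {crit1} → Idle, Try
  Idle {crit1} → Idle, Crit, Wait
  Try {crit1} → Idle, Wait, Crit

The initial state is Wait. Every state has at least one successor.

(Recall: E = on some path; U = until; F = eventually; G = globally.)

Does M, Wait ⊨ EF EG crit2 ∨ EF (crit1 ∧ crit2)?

Violated

States satisfying EG crit2: ∅.
States satisfying EF EG crit2: ∅.
States satisfying crit1 ∧ crit2: ∅.
States satisfying EF (crit1 ∧ crit2): ∅.
States satisfying EF EG crit2 ∨ EF (crit1 ∧ crit2): ∅.
Wait ∉ Sat(EF EG crit2 ∨ EF (crit1 ∧ crit2)).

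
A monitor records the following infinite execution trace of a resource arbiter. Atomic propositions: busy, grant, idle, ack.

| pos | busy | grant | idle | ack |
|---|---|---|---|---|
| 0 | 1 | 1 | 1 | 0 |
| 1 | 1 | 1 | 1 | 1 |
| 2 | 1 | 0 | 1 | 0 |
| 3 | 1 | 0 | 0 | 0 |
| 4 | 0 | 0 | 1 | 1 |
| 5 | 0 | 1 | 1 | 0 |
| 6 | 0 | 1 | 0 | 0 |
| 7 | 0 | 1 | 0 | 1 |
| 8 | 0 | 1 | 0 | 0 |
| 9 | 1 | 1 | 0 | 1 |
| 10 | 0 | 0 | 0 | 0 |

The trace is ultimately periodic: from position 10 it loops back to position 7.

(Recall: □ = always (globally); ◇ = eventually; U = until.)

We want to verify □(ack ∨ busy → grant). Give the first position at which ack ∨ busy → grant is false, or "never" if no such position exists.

2

Check ack ∨ busy → grant at each position in order: 0 ✓, 1 ✓.
At position 2 the labels are {busy, idle}, so ack ∨ busy → grant is false there. This is the first violation.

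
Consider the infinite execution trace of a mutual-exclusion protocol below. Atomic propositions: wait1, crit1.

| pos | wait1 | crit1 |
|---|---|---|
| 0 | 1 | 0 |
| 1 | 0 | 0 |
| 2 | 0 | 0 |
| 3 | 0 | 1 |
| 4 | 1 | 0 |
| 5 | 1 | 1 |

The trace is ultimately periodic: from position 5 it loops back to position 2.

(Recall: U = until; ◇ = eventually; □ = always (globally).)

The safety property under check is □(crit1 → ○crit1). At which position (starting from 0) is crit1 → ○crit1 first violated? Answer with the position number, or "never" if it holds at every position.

Check crit1 → ○crit1 at each position in order: 0 ✓, 1 ✓, 2 ✓.
At position 3 the labels are {crit1} and the next position 4 has {wait1}, so crit1 → ○crit1 is false there. This is the first violation.

3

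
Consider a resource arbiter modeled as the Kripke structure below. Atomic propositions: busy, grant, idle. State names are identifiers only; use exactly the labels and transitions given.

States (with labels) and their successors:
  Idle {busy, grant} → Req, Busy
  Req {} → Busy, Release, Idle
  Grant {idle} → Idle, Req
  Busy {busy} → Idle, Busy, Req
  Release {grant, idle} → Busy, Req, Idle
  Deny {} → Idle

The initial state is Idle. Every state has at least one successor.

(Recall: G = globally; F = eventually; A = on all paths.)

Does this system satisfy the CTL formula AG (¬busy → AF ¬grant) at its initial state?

States satisfying ¬busy → AF ¬grant: {Idle, Req, Grant, Busy, Release, Deny}.
States satisfying AG (¬busy → AF ¬grant): {Idle, Req, Grant, Busy, Release, Deny}.
Every state reachable from Idle satisfies ¬busy → AF ¬grant.
Idle ∈ Sat(AG (¬busy → AF ¬grant)).

Satisfied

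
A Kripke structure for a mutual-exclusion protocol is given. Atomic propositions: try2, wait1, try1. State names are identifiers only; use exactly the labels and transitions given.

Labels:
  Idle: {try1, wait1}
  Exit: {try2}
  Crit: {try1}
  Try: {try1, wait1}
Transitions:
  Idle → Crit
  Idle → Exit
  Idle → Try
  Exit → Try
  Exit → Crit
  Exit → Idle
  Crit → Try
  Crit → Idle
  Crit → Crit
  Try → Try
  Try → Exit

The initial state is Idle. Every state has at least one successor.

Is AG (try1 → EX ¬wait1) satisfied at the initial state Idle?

Yes

States satisfying try1 → EX ¬wait1: {Idle, Exit, Crit, Try}.
States satisfying AG (try1 → EX ¬wait1): {Idle, Exit, Crit, Try}.
Every state reachable from Idle satisfies try1 → EX ¬wait1.
Idle ∈ Sat(AG (try1 → EX ¬wait1)).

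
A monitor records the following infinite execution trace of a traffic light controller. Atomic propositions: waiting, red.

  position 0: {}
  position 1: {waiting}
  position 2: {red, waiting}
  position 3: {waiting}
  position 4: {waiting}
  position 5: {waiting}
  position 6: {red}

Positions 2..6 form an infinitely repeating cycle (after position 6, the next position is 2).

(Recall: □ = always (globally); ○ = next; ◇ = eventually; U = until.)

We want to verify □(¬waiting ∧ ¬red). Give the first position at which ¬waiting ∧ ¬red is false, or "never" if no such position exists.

1

Check ¬waiting ∧ ¬red at each position in order: 0 ✓.
At position 1 the labels are {waiting}, so ¬waiting ∧ ¬red is false there. This is the first violation.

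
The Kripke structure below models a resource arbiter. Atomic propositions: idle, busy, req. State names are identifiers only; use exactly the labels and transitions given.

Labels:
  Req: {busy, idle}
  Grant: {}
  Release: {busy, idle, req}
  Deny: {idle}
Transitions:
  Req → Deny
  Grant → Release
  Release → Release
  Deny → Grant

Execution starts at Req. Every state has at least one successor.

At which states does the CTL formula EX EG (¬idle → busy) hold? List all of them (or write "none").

{Grant, Release}

States satisfying EG (¬idle → busy): {Release}.
States satisfying EX EG (¬idle → busy): {Grant, Release}.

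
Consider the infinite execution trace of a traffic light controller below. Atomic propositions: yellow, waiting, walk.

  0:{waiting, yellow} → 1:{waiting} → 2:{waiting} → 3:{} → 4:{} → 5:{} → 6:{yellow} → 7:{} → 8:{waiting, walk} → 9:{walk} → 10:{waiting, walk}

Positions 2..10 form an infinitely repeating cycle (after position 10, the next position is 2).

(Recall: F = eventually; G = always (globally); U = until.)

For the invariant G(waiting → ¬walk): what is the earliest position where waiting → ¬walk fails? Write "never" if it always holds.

8

Check waiting → ¬walk at each position in order: 0 ✓, 1 ✓, 2 ✓, 3 ✓, 4 ✓, 5 ✓, 6 ✓, 7 ✓.
At position 8 the labels are {waiting, walk}, so waiting → ¬walk is false there. This is the first violation.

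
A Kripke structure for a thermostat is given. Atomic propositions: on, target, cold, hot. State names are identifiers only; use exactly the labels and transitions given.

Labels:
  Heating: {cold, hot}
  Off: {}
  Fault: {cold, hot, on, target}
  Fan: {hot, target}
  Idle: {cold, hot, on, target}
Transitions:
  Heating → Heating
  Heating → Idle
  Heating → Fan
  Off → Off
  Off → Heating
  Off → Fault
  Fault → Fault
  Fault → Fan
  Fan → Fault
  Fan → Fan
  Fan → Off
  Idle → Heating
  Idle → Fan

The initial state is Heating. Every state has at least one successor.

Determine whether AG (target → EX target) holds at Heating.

States satisfying target → EX target: {Heating, Off, Fault, Fan, Idle}.
States satisfying AG (target → EX target): {Heating, Off, Fault, Fan, Idle}.
Every state reachable from Heating satisfies target → EX target.
Heating ∈ Sat(AG (target → EX target)).

Holds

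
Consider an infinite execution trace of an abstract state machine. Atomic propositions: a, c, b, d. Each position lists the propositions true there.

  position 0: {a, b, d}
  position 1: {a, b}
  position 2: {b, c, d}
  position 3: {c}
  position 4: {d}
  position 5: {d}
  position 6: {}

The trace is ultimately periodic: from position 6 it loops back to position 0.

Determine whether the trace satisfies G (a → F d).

a → F d holds at every position 0..6, and those are all positions ever visited, so G (a → F d) holds.
Positions where a holds: 0, 1.
Check F d at each: 0→ok, 1→ok.

Yes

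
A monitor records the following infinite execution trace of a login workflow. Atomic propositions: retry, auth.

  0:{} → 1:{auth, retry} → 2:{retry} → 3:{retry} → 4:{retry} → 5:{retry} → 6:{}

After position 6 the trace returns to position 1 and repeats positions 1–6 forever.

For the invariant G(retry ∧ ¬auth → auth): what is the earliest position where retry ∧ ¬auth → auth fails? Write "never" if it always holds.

Check retry ∧ ¬auth → auth at each position in order: 0 ✓, 1 ✓.
At position 2 the labels are {retry}, so retry ∧ ¬auth → auth is false there. This is the first violation.

2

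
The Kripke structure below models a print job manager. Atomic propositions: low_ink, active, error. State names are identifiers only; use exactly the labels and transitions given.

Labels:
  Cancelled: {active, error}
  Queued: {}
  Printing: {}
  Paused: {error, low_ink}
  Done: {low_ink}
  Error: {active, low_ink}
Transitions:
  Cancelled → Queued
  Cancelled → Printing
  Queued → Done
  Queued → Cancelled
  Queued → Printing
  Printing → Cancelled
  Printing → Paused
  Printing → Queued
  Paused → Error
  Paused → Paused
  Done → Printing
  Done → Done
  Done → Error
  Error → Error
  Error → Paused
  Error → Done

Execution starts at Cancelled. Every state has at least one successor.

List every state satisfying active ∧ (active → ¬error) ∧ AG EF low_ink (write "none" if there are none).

States satisfying ¬error: {Queued, Printing, Done, Error}.
States satisfying active → ¬error: {Queued, Printing, Paused, Done, Error}.
States satisfying active ∧ (active → ¬error): {Error}.
States satisfying EF low_ink: {Cancelled, Queued, Printing, Paused, Done, Error}.
States satisfying AG EF low_ink: {Cancelled, Queued, Printing, Paused, Done, Error}.
States satisfying active ∧ (active → ¬error) ∧ AG EF low_ink: {Error}.

{Error}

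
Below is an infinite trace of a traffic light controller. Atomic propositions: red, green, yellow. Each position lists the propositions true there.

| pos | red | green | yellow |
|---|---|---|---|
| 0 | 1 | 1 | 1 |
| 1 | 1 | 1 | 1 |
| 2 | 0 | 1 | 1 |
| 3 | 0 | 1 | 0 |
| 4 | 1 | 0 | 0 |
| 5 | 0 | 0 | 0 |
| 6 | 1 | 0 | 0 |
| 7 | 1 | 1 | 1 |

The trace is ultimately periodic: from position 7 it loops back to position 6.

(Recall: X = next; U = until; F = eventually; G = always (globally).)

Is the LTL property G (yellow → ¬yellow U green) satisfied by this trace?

Yes

yellow → ¬yellow U green holds at every position 0..7, and those are all positions ever visited, so G (yellow → ¬yellow U green) holds.
Positions where yellow holds: 0, 1, 2, 7.
Check ¬yellow U green at each: 0→ok, 1→ok, 2→ok, 7→ok.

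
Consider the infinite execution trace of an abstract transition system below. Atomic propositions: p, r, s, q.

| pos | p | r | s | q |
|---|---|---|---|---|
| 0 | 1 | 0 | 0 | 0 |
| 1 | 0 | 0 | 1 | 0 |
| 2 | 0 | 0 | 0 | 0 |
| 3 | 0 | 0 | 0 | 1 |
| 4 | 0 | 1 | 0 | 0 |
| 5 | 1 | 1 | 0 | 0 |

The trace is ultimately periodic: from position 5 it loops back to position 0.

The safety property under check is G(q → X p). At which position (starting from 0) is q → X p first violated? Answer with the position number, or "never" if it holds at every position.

Check q → X p at each position in order: 0 ✓, 1 ✓, 2 ✓.
At position 3 the labels are {q} and the next position 4 has {r}, so q → X p is false there. This is the first violation.

3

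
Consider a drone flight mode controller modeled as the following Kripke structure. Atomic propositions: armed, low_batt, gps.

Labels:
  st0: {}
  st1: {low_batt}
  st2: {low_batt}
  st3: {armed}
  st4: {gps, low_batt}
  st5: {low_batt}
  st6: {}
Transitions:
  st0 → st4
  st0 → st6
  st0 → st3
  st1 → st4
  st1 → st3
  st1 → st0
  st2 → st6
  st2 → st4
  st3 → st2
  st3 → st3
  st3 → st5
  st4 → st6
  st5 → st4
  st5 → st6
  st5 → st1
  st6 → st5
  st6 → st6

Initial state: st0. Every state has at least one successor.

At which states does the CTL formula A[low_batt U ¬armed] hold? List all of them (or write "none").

{st0, st1, st2, st4, st5, st6}

States satisfying low_batt: {st1, st2, st4, st5}.
States satisfying ¬armed: {st0, st1, st2, st4, st5, st6}.
States satisfying A[low_batt U ¬armed]: {st0, st1, st2, st4, st5, st6}.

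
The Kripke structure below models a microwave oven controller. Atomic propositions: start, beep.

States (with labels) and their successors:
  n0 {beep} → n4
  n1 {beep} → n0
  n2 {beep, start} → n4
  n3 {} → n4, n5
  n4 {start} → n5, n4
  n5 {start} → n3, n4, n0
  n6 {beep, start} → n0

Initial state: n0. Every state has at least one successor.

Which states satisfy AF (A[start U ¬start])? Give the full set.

{n0, n1, n3, n6}

States satisfying A[start U ¬start]: {n0, n1, n3, n6}.
States satisfying AF (A[start U ¬start]): {n0, n1, n3, n6}.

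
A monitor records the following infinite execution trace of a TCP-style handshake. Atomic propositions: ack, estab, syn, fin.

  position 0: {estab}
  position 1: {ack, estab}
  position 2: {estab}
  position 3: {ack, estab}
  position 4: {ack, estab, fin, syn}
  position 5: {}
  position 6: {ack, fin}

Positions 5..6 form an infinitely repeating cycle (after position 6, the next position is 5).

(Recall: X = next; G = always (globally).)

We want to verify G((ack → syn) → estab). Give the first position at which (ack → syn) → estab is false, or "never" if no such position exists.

Check (ack → syn) → estab at each position in order: 0 ✓, 1 ✓, 2 ✓, 3 ✓, 4 ✓.
At position 5 the labels are {}, so (ack → syn) → estab is false there. This is the first violation.

5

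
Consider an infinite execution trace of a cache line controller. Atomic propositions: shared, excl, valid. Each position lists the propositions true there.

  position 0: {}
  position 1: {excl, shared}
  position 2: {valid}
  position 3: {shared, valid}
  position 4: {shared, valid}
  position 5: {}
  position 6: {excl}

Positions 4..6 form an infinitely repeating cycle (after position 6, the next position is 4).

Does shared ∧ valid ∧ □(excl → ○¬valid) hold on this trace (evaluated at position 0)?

Does not hold

excl → ○¬valid must hold at every position from 0 onward. It fails at position 1, so □(excl → ○¬valid) is false.
Positions where excl holds: 1, 6.
Check ○¬valid at each: 1→fails, 6→fails.
At position 0: shared ∧ valid is false; □(excl → ○¬valid) is false; so shared ∧ valid ∧ □(excl → ○¬valid) is false.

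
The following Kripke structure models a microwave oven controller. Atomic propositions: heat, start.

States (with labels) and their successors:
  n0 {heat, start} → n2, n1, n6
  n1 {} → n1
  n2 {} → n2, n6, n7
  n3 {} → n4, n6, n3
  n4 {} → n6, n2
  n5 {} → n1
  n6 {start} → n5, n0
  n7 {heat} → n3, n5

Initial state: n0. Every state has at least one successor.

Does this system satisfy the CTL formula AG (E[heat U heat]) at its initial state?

Does not hold

States satisfying E[heat U heat]: {n0, n7}.
States satisfying AG (E[heat U heat]): ∅.
n1 is reachable from n0 and violates E[heat U heat], so AG fails at n0.
n0 ∉ Sat(AG (E[heat U heat])).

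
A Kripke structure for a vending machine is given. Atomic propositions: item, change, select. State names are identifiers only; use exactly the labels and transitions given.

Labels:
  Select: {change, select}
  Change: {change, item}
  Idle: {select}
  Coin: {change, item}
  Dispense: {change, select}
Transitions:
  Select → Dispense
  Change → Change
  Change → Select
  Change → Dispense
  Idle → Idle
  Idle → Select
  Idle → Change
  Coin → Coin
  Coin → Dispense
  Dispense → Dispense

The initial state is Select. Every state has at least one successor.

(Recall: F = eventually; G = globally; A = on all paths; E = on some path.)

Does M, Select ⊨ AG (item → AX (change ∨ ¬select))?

Satisfied

States satisfying item → AX (change ∨ ¬select): {Select, Change, Idle, Coin, Dispense}.
States satisfying AG (item → AX (change ∨ ¬select)): {Select, Change, Idle, Coin, Dispense}.
Every state reachable from Select satisfies item → AX (change ∨ ¬select).
Select ∈ Sat(AG (item → AX (change ∨ ¬select))).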